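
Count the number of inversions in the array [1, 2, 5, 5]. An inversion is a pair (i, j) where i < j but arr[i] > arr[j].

Finding inversions in [1, 2, 5, 5]:


Total inversions: 0

The array has 0 inversions. It is already sorted.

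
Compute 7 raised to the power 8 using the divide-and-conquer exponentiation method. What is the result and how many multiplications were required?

Computing 7^8 by squaring (build up from 7^1; each line after the first costs one multiplication):

7^1 = 7
7^2 = (7^1)^2 = 7^2 = 49
7^4 = (7^2)^2 = 49^2 = 2401
7^8 = (7^4)^2 = 2401^2 = 5764801

Result: 5764801
Multiplications needed: 3 (3 lines after 7^1)

7^8 = 5764801. Using exponentiation by squaring, this requires 3 multiplications. The key idea: if the exponent is even, square the half-power; if odd, multiply by the base once.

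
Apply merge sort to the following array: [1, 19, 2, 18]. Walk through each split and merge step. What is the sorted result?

Merge sort trace:

Split: [1, 19, 2, 18] -> [1, 19] and [2, 18]
  Split: [1, 19] -> [1] and [19]
  Merge: [1] + [19] -> [1, 19]
  Split: [2, 18] -> [2] and [18]
  Merge: [2] + [18] -> [2, 18]
Merge: [1, 19] + [2, 18] -> [1, 2, 18, 19]

Final sorted array: [1, 2, 18, 19]

The merge sort proceeds by recursively splitting the array and merging sorted halves.
After all merges, the sorted array is [1, 2, 18, 19].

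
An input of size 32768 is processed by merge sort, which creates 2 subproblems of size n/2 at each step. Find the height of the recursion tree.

For divide and conquer with division factor 2:

Problem sizes at each level:
Level 0: 32768
Level 1: 16384
Level 2: 8192
Level 3: 4096
Level 4: 2048
Level 5: 1024
Level 6: 512
Level 7: 256
Level 8: 128
Level 9: 64
Level 10: 32
Level 11: 16
Level 12: 8
Level 13: 4
Level 14: 2
Level 15: 1

The root is level 0 and the size-1 base case is level 15 (the tree spans levels 0 through 15, i.e. 16 levels counting the root), so the depth is the number of divisions: log_2(32768) = 15

The recursion tree depth is log_2(32768) = 15. At each level, the problem size is divided by 2, so it takes 15 divisions to reduce to a base case of size 1. The algorithm makes 2 recursive calls at each level.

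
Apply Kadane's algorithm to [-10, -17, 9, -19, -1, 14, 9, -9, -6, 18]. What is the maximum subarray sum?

Using Kadane's algorithm on [-10, -17, 9, -19, -1, 14, 9, -9, -6, 18]:

Scanning through the array:
Position 1 (value -17): max_ending_here = -17, max_so_far = -10
Position 2 (value 9): max_ending_here = 9, max_so_far = 9
Position 3 (value -19): max_ending_here = -10, max_so_far = 9
Position 4 (value -1): max_ending_here = -1, max_so_far = 9
Position 5 (value 14): max_ending_here = 14, max_so_far = 14
Position 6 (value 9): max_ending_here = 23, max_so_far = 23
Position 7 (value -9): max_ending_here = 14, max_so_far = 23
Position 8 (value -6): max_ending_here = 8, max_so_far = 23
Position 9 (value 18): max_ending_here = 26, max_so_far = 26

Maximum subarray: [14, 9, -9, -6, 18]
Maximum sum: 26

The maximum subarray is [14, 9, -9, -6, 18] with sum 26. This subarray runs from index 5 to index 9.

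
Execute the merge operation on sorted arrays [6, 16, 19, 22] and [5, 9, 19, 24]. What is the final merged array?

Merging process:

Compare 6 vs 5: take 5 from right. Merged: [5]
Compare 6 vs 9: take 6 from left. Merged: [5, 6]
Compare 16 vs 9: take 9 from right. Merged: [5, 6, 9]
Compare 16 vs 19: take 16 from left. Merged: [5, 6, 9, 16]
Compare 19 vs 19: take 19 from left. Merged: [5, 6, 9, 16, 19]
Compare 22 vs 19: take 19 from right. Merged: [5, 6, 9, 16, 19, 19]
Compare 22 vs 24: take 22 from left. Merged: [5, 6, 9, 16, 19, 19, 22]
Append remaining from right: [24]. Merged: [5, 6, 9, 16, 19, 19, 22, 24]

Final merged array: [5, 6, 9, 16, 19, 19, 22, 24]
Total comparisons: 7

The merged array is [5, 6, 9, 16, 19, 19, 22, 24], requiring 7 comparisons. The merge step runs in O(n) time where n is the total number of elements.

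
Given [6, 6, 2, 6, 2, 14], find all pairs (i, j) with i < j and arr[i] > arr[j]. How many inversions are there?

Finding inversions in [6, 6, 2, 6, 2, 14]:

(0, 2): arr[0]=6 > arr[2]=2
(0, 4): arr[0]=6 > arr[4]=2
(1, 2): arr[1]=6 > arr[2]=2
(1, 4): arr[1]=6 > arr[4]=2
(3, 4): arr[3]=6 > arr[4]=2

Total inversions: 5

The array has 5 inversion(s): (0,2), (0,4), (1,2), (1,4), (3,4). Each pair (i,j) satisfies i < j and arr[i] > arr[j].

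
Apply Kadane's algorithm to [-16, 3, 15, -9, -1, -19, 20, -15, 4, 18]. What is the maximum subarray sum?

Using Kadane's algorithm on [-16, 3, 15, -9, -1, -19, 20, -15, 4, 18]:

Scanning through the array:
Position 1 (value 3): max_ending_here = 3, max_so_far = 3
Position 2 (value 15): max_ending_here = 18, max_so_far = 18
Position 3 (value -9): max_ending_here = 9, max_so_far = 18
Position 4 (value -1): max_ending_here = 8, max_so_far = 18
Position 5 (value -19): max_ending_here = -11, max_so_far = 18
Position 6 (value 20): max_ending_here = 20, max_so_far = 20
Position 7 (value -15): max_ending_here = 5, max_so_far = 20
Position 8 (value 4): max_ending_here = 9, max_so_far = 20
Position 9 (value 18): max_ending_here = 27, max_so_far = 27

Maximum subarray: [20, -15, 4, 18]
Maximum sum: 27

The maximum subarray is [20, -15, 4, 18] with sum 27. This subarray runs from index 6 to index 9.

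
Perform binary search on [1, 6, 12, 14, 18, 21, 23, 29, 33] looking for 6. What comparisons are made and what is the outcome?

Binary search for 6 in [1, 6, 12, 14, 18, 21, 23, 29, 33]:

lo=0, hi=8, mid=4, arr[mid]=18 -> 18 > 6, search left half
lo=0, hi=3, mid=1, arr[mid]=6 -> Found target at index 1!

Binary search finds 6 at index 1 after 2 comparisons. The search repeatedly halves the search space by comparing with the middle element.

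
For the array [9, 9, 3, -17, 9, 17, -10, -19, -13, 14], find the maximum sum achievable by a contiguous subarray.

Using Kadane's algorithm on [9, 9, 3, -17, 9, 17, -10, -19, -13, 14]:

Scanning through the array:
Position 1 (value 9): max_ending_here = 18, max_so_far = 18
Position 2 (value 3): max_ending_here = 21, max_so_far = 21
Position 3 (value -17): max_ending_here = 4, max_so_far = 21
Position 4 (value 9): max_ending_here = 13, max_so_far = 21
Position 5 (value 17): max_ending_here = 30, max_so_far = 30
Position 6 (value -10): max_ending_here = 20, max_so_far = 30
Position 7 (value -19): max_ending_here = 1, max_so_far = 30
Position 8 (value -13): max_ending_here = -12, max_so_far = 30
Position 9 (value 14): max_ending_here = 14, max_so_far = 30

Maximum subarray: [9, 9, 3, -17, 9, 17]
Maximum sum: 30

The maximum subarray is [9, 9, 3, -17, 9, 17] with sum 30. This subarray runs from index 0 to index 5.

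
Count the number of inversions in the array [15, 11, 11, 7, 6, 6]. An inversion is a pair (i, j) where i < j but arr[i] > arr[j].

Finding inversions in [15, 11, 11, 7, 6, 6]:

(0, 1): arr[0]=15 > arr[1]=11
(0, 2): arr[0]=15 > arr[2]=11
(0, 3): arr[0]=15 > arr[3]=7
(0, 4): arr[0]=15 > arr[4]=6
(0, 5): arr[0]=15 > arr[5]=6
(1, 3): arr[1]=11 > arr[3]=7
(1, 4): arr[1]=11 > arr[4]=6
(1, 5): arr[1]=11 > arr[5]=6
(2, 3): arr[2]=11 > arr[3]=7
(2, 4): arr[2]=11 > arr[4]=6
(2, 5): arr[2]=11 > arr[5]=6
(3, 4): arr[3]=7 > arr[4]=6
(3, 5): arr[3]=7 > arr[5]=6

Total inversions: 13

The array has 13 inversion(s): (0,1), (0,2), (0,3), (0,4), (0,5), (1,3), (1,4), (1,5), (2,3), (2,4), (2,5), (3,4), (3,5). Each pair (i,j) satisfies i < j and arr[i] > arr[j].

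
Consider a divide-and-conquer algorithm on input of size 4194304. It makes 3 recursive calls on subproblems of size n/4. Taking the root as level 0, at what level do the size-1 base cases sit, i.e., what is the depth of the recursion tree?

For divide and conquer with division factor 4:

Problem sizes at each level:
Level 0: 4194304
Level 1: 1048576
Level 2: 262144
Level 3: 65536
Level 4: 16384
Level 5: 4096
Level 6: 1024
Level 7: 256
Level 8: 64
Level 9: 16
Level 10: 4
Level 11: 1

The root is level 0 and the size-1 base case is level 11 (the tree spans levels 0 through 11, i.e. 12 levels counting the root), so the depth is the number of divisions: log_4(4194304) = 11

The recursion tree depth is log_4(4194304) = 11. At each level, the problem size is divided by 4, so it takes 11 divisions to reduce to a base case of size 1. The algorithm makes 3 recursive calls at each level.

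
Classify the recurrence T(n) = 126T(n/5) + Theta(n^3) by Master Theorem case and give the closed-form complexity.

Master Theorem for T(n) = 126T(n/5) + O(n^3):

a = 126, b = 5, c = 3
log_b(a) = log_5(126) = 3.0050

Case 1: c = 3 < log_5(126) = 3.0050
T(n) = O(n^(log_5 126))

For T(n) = 126T(n/5) + O(n^3): log_5(126) = 3.0050. This is Case 1 of the Master Theorem (c < log_b(a), work dominated by leaves), giving O(n^(log_5 126)).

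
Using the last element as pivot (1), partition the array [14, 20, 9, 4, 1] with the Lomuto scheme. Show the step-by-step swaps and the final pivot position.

Lomuto partition with pivot = 1:

Initial array: [14, 20, 9, 4, 1]

arr[0]=14 > 1: no swap
arr[1]=20 > 1: no swap
arr[2]=9 > 1: no swap
arr[3]=4 > 1: no swap

Place pivot at position 0: [1, 20, 9, 4, 14]
Pivot position: 0

After partitioning with pivot 1, the array becomes [1, 20, 9, 4, 14]. The pivot is placed at index 0. All elements to the left of the pivot are <= 1, and all elements to the right are > 1.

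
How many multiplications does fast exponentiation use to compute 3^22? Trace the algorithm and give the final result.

Computing 3^22 by squaring (build up from 3^1; each line after the first costs one multiplication):

3^1 = 3
3^2 = (3^1)^2 = 3^2 = 9
3^4 = (3^2)^2 = 9^2 = 81
3^5 = 3 * 3^4 = 3 * 81 = 243
3^10 = (3^5)^2 = 243^2 = 59049
3^11 = 3 * 3^10 = 3 * 59049 = 177147
3^22 = (3^11)^2 = 177147^2 = 31381059609

Result: 31381059609
Multiplications needed: 6 (6 lines after 3^1)

3^22 = 31381059609. Using exponentiation by squaring, this requires 6 multiplications. The key idea: if the exponent is even, square the half-power; if odd, multiply by the base once.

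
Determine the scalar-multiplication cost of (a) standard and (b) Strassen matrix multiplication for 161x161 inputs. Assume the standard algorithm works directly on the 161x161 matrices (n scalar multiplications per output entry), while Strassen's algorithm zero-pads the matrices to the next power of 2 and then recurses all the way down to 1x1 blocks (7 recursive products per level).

Matrix multiplication for 161x161 matrices:

Strassen's algorithm requires power-of-2 dimensions. Pad 161x161 to 256x256 (next power of 2).

Standard algorithm: 161^3 = 4173281 multiplications
Strassen's algorithm: 7^(log2(256)) = 7^8 = 5764801 multiplications
Difference: 4173281 - 5764801 = -1591520 (Strassen uses MORE here due to padding overhead — for small or just-over-power-of-2 n, padding can outweigh the per-level savings)

Standard: 4173281 multiplications (161^3). Strassen: 5764801 multiplications (7^8, after padding to 256x256). Strassen reduces 8 recursive multiplications to 7 at each level.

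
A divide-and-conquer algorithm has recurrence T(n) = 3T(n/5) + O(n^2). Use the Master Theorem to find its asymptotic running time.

Master Theorem for T(n) = 3T(n/5) + O(n^2):

a = 3, b = 5, c = 2
log_b(a) = log_5(3) = 0.6826

Case 3: c = 2 > log_5(3) = 0.6826
T(n) = O(n^2) = O(n^2)

For T(n) = 3T(n/5) + O(n^2): log_5(3) = 0.6826. This is Case 3 of the Master Theorem (c > log_b(a), work dominated by root), giving O(n^2).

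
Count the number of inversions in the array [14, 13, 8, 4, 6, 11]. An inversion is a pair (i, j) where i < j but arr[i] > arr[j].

Finding inversions in [14, 13, 8, 4, 6, 11]:

(0, 1): arr[0]=14 > arr[1]=13
(0, 2): arr[0]=14 > arr[2]=8
(0, 3): arr[0]=14 > arr[3]=4
(0, 4): arr[0]=14 > arr[4]=6
(0, 5): arr[0]=14 > arr[5]=11
(1, 2): arr[1]=13 > arr[2]=8
(1, 3): arr[1]=13 > arr[3]=4
(1, 4): arr[1]=13 > arr[4]=6
(1, 5): arr[1]=13 > arr[5]=11
(2, 3): arr[2]=8 > arr[3]=4
(2, 4): arr[2]=8 > arr[4]=6

Total inversions: 11

The array has 11 inversion(s): (0,1), (0,2), (0,3), (0,4), (0,5), (1,2), (1,3), (1,4), (1,5), (2,3), (2,4). Each pair (i,j) satisfies i < j and arr[i] > arr[j].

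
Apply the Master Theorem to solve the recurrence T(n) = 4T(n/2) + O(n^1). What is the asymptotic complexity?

Master Theorem for T(n) = 4T(n/2) + O(n^1):

a = 4, b = 2, c = 1
log_b(a) = log_2(4) = 2.0000

Case 1: c = 1 < log_2(4) = 2.0000
T(n) = O(n^(log_2 4)) = O(n^2)

For T(n) = 4T(n/2) + O(n^1): log_2(4) = 2.0000. This is Case 1 of the Master Theorem (c < log_b(a), work dominated by leaves), giving O(n^2).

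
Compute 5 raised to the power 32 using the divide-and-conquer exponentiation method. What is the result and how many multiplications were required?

Computing 5^32 by squaring (build up from 5^1; each line after the first costs one multiplication):

5^1 = 5
5^2 = (5^1)^2 = 5^2 = 25
5^4 = (5^2)^2 = 25^2 = 625
5^8 = (5^4)^2 = 625^2 = 390625
5^16 = (5^8)^2 = 390625^2 = 152587890625
5^32 = (5^16)^2 = 152587890625^2 = 23283064365386962890625

Result: 23283064365386962890625
Multiplications needed: 5 (5 lines after 5^1)

5^32 = 23283064365386962890625. Using exponentiation by squaring, this requires 5 multiplications. The key idea: if the exponent is even, square the half-power; if odd, multiply by the base once.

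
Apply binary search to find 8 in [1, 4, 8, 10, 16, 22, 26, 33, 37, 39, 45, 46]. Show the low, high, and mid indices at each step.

Binary search for 8 in [1, 4, 8, 10, 16, 22, 26, 33, 37, 39, 45, 46]:

lo=0, hi=11, mid=5, arr[mid]=22 -> 22 > 8, search left half
lo=0, hi=4, mid=2, arr[mid]=8 -> Found target at index 2!

Binary search finds 8 at index 2 after 2 comparisons. The search repeatedly halves the search space by comparing with the middle element.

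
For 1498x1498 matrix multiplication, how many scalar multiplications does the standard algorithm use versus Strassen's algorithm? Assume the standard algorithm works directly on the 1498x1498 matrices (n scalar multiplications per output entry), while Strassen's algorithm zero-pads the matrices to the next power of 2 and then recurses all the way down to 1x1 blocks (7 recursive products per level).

Matrix multiplication for 1498x1498 matrices:

Strassen's algorithm requires power-of-2 dimensions. Pad 1498x1498 to 2048x2048 (next power of 2).

Standard algorithm: 1498^3 = 3361517992 multiplications
Strassen's algorithm: 7^(log2(2048)) = 7^11 = 1977326743 multiplications
Savings: 3361517992 - 1977326743 = 1384191249 multiplications

Standard: 3361517992 multiplications (1498^3). Strassen: 1977326743 multiplications (7^11, after padding to 2048x2048). Strassen reduces 8 recursive multiplications to 7 at each level.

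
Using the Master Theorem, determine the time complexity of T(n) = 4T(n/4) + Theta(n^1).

Master Theorem for T(n) = 4T(n/4) + O(n^1):

a = 4, b = 4, c = 1
log_b(a) = log_4(4) = 1.0000

Case 2: c = 1 = log_4(4) = 1.0000
T(n) = O(n^1 log n) = O(n log n)

For T(n) = 4T(n/4) + O(n^1): log_4(4) = 1.0000. This is Case 2 of the Master Theorem (c = log_b(a), equal work at all levels), giving O(n log n).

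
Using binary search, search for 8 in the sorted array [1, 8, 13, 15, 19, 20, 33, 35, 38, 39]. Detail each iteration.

Binary search for 8 in [1, 8, 13, 15, 19, 20, 33, 35, 38, 39]:

lo=0, hi=9, mid=4, arr[mid]=19 -> 19 > 8, search left half
lo=0, hi=3, mid=1, arr[mid]=8 -> Found target at index 1!

Binary search finds 8 at index 1 after 2 comparisons. The search repeatedly halves the search space by comparing with the middle element.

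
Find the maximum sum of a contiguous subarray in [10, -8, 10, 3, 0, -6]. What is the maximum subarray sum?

Using Kadane's algorithm on [10, -8, 10, 3, 0, -6]:

Scanning through the array:
Position 1 (value -8): max_ending_here = 2, max_so_far = 10
Position 2 (value 10): max_ending_here = 12, max_so_far = 12
Position 3 (value 3): max_ending_here = 15, max_so_far = 15
Position 4 (value 0): max_ending_here = 15, max_so_far = 15
Position 5 (value -6): max_ending_here = 9, max_so_far = 15

Maximum subarray: [10, -8, 10, 3]
Maximum sum: 15

The maximum subarray is [10, -8, 10, 3] with sum 15. This subarray runs from index 0 to index 3.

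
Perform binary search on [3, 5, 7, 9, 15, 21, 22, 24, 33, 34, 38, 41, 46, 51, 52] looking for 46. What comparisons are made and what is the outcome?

Binary search for 46 in [3, 5, 7, 9, 15, 21, 22, 24, 33, 34, 38, 41, 46, 51, 52]:

lo=0, hi=14, mid=7, arr[mid]=24 -> 24 < 46, search right half
lo=8, hi=14, mid=11, arr[mid]=41 -> 41 < 46, search right half
lo=12, hi=14, mid=13, arr[mid]=51 -> 51 > 46, search left half
lo=12, hi=12, mid=12, arr[mid]=46 -> Found target at index 12!

Binary search finds 46 at index 12 after 4 comparisons. The search repeatedly halves the search space by comparing with the middle element.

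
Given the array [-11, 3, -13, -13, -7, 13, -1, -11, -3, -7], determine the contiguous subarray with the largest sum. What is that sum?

Using Kadane's algorithm on [-11, 3, -13, -13, -7, 13, -1, -11, -3, -7]:

Scanning through the array:
Position 1 (value 3): max_ending_here = 3, max_so_far = 3
Position 2 (value -13): max_ending_here = -10, max_so_far = 3
Position 3 (value -13): max_ending_here = -13, max_so_far = 3
Position 4 (value -7): max_ending_here = -7, max_so_far = 3
Position 5 (value 13): max_ending_here = 13, max_so_far = 13
Position 6 (value -1): max_ending_here = 12, max_so_far = 13
Position 7 (value -11): max_ending_here = 1, max_so_far = 13
Position 8 (value -3): max_ending_here = -2, max_so_far = 13
Position 9 (value -7): max_ending_here = -7, max_so_far = 13

Maximum subarray: [13]
Maximum sum: 13

The maximum subarray is [13] with sum 13. This subarray runs from index 5 to index 5.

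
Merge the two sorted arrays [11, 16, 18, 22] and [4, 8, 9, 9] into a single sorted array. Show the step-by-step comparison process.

Merging process:

Compare 11 vs 4: take 4 from right. Merged: [4]
Compare 11 vs 8: take 8 from right. Merged: [4, 8]
Compare 11 vs 9: take 9 from right. Merged: [4, 8, 9]
Compare 11 vs 9: take 9 from right. Merged: [4, 8, 9, 9]
Append remaining from left: [11, 16, 18, 22]. Merged: [4, 8, 9, 9, 11, 16, 18, 22]

Final merged array: [4, 8, 9, 9, 11, 16, 18, 22]
Total comparisons: 4

The merged array is [4, 8, 9, 9, 11, 16, 18, 22], requiring 4 comparisons. The merge step runs in O(n) time where n is the total number of elements.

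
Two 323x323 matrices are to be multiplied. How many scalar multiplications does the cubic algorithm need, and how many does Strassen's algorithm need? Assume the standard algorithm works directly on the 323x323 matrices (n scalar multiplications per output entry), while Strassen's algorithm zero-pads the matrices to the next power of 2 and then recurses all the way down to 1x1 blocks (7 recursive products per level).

Matrix multiplication for 323x323 matrices:

Strassen's algorithm requires power-of-2 dimensions. Pad 323x323 to 512x512 (next power of 2).

Standard algorithm: 323^3 = 33698267 multiplications
Strassen's algorithm: 7^(log2(512)) = 7^9 = 40353607 multiplications
Difference: 33698267 - 40353607 = -6655340 (Strassen uses MORE here due to padding overhead — for small or just-over-power-of-2 n, padding can outweigh the per-level savings)

Standard: 33698267 multiplications (323^3). Strassen: 40353607 multiplications (7^9, after padding to 512x512). Strassen reduces 8 recursive multiplications to 7 at each level.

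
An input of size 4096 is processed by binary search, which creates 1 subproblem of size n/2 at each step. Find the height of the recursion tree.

For divide and conquer with division factor 2:

Problem sizes at each level:
Level 0: 4096
Level 1: 2048
Level 2: 1024
Level 3: 512
Level 4: 256
Level 5: 128
Level 6: 64
Level 7: 32
Level 8: 16
Level 9: 8
Level 10: 4
Level 11: 2
Level 12: 1

The root is level 0 and the size-1 base case is level 12 (the tree spans levels 0 through 12, i.e. 13 levels counting the root), so the depth is the number of divisions: log_2(4096) = 12

The recursion tree depth is log_2(4096) = 12. At each level, the problem size is divided by 2, so it takes 12 divisions to reduce to a base case of size 1. The algorithm makes 1 recursive call at each level.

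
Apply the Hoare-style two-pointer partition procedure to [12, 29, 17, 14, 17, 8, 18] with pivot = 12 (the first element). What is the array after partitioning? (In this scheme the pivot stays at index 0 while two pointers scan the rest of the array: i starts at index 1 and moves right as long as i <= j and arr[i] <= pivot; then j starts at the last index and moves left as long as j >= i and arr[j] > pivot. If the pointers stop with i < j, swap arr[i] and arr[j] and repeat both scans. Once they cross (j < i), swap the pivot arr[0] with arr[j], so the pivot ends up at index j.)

Hoare-style two-pointer partition with pivot = 12:

Initial array: [12, 29, 17, 14, 17, 8, 18]

Pointers start at i = 1, j = 6.
i stops at index 1 (arr[1]=29 > 12), j stops at index 5 (arr[5]=8 <= 12): swap arr[1] and arr[5], array becomes [12, 8, 17, 14, 17, 29, 18]
i ends at 2, j ends at 1: the pointers have crossed (j < i), so scanning stops.

Swap pivot arr[0] with arr[1] to place pivot at position 1: [8, 12, 17, 14, 17, 29, 18]
Pivot position: 1

After partitioning with pivot 12, the array becomes [8, 12, 17, 14, 17, 29, 18]. The pivot is placed at index 1. All elements to the left of the pivot are <= 12, and all elements to the right are > 12.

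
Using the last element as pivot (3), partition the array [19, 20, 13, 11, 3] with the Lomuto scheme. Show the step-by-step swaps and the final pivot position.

Lomuto partition with pivot = 3:

Initial array: [19, 20, 13, 11, 3]

arr[0]=19 > 3: no swap
arr[1]=20 > 3: no swap
arr[2]=13 > 3: no swap
arr[3]=11 > 3: no swap

Place pivot at position 0: [3, 20, 13, 11, 19]
Pivot position: 0

After partitioning with pivot 3, the array becomes [3, 20, 13, 11, 19]. The pivot is placed at index 0. All elements to the left of the pivot are <= 3, and all elements to the right are > 3.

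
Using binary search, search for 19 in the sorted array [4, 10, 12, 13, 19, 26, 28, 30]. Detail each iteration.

Binary search for 19 in [4, 10, 12, 13, 19, 26, 28, 30]:

lo=0, hi=7, mid=3, arr[mid]=13 -> 13 < 19, search right half
lo=4, hi=7, mid=5, arr[mid]=26 -> 26 > 19, search left half
lo=4, hi=4, mid=4, arr[mid]=19 -> Found target at index 4!

Binary search finds 19 at index 4 after 3 comparisons. The search repeatedly halves the search space by comparing with the middle element.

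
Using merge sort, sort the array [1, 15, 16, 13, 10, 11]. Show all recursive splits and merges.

Merge sort trace:

Split: [1, 15, 16, 13, 10, 11] -> [1, 15, 16] and [13, 10, 11]
  Split: [1, 15, 16] -> [1] and [15, 16]
    Split: [15, 16] -> [15] and [16]
    Merge: [15] + [16] -> [15, 16]
  Merge: [1] + [15, 16] -> [1, 15, 16]
  Split: [13, 10, 11] -> [13] and [10, 11]
    Split: [10, 11] -> [10] and [11]
    Merge: [10] + [11] -> [10, 11]
  Merge: [13] + [10, 11] -> [10, 11, 13]
Merge: [1, 15, 16] + [10, 11, 13] -> [1, 10, 11, 13, 15, 16]

Final sorted array: [1, 10, 11, 13, 15, 16]

The merge sort proceeds by recursively splitting the array and merging sorted halves.
After all merges, the sorted array is [1, 10, 11, 13, 15, 16].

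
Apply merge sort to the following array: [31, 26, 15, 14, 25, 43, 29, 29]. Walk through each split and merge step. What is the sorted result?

Merge sort trace:

Split: [31, 26, 15, 14, 25, 43, 29, 29] -> [31, 26, 15, 14] and [25, 43, 29, 29]
  Split: [31, 26, 15, 14] -> [31, 26] and [15, 14]
    Split: [31, 26] -> [31] and [26]
    Merge: [31] + [26] -> [26, 31]
    Split: [15, 14] -> [15] and [14]
    Merge: [15] + [14] -> [14, 15]
  Merge: [26, 31] + [14, 15] -> [14, 15, 26, 31]
  Split: [25, 43, 29, 29] -> [25, 43] and [29, 29]
    Split: [25, 43] -> [25] and [43]
    Merge: [25] + [43] -> [25, 43]
    Split: [29, 29] -> [29] and [29]
    Merge: [29] + [29] -> [29, 29]
  Merge: [25, 43] + [29, 29] -> [25, 29, 29, 43]
Merge: [14, 15, 26, 31] + [25, 29, 29, 43] -> [14, 15, 25, 26, 29, 29, 31, 43]

Final sorted array: [14, 15, 25, 26, 29, 29, 31, 43]

The merge sort proceeds by recursively splitting the array and merging sorted halves.
After all merges, the sorted array is [14, 15, 25, 26, 29, 29, 31, 43].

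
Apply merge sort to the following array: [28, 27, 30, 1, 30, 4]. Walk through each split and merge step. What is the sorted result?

Merge sort trace:

Split: [28, 27, 30, 1, 30, 4] -> [28, 27, 30] and [1, 30, 4]
  Split: [28, 27, 30] -> [28] and [27, 30]
    Split: [27, 30] -> [27] and [30]
    Merge: [27] + [30] -> [27, 30]
  Merge: [28] + [27, 30] -> [27, 28, 30]
  Split: [1, 30, 4] -> [1] and [30, 4]
    Split: [30, 4] -> [30] and [4]
    Merge: [30] + [4] -> [4, 30]
  Merge: [1] + [4, 30] -> [1, 4, 30]
Merge: [27, 28, 30] + [1, 4, 30] -> [1, 4, 27, 28, 30, 30]

Final sorted array: [1, 4, 27, 28, 30, 30]

The merge sort proceeds by recursively splitting the array and merging sorted halves.
After all merges, the sorted array is [1, 4, 27, 28, 30, 30].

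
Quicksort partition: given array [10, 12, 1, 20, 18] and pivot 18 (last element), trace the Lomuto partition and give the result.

Lomuto partition with pivot = 18:

Initial array: [10, 12, 1, 20, 18]

arr[0]=10 <= 18: swap with position 0, array becomes [10, 12, 1, 20, 18]
arr[1]=12 <= 18: swap with position 1, array becomes [10, 12, 1, 20, 18]
arr[2]=1 <= 18: swap with position 2, array becomes [10, 12, 1, 20, 18]
arr[3]=20 > 18: no swap

Place pivot at position 3: [10, 12, 1, 18, 20]
Pivot position: 3

After partitioning with pivot 18, the array becomes [10, 12, 1, 18, 20]. The pivot is placed at index 3. All elements to the left of the pivot are <= 18, and all elements to the right are > 18.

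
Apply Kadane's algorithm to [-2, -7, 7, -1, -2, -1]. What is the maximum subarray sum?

Using Kadane's algorithm on [-2, -7, 7, -1, -2, -1]:

Scanning through the array:
Position 1 (value -7): max_ending_here = -7, max_so_far = -2
Position 2 (value 7): max_ending_here = 7, max_so_far = 7
Position 3 (value -1): max_ending_here = 6, max_so_far = 7
Position 4 (value -2): max_ending_here = 4, max_so_far = 7
Position 5 (value -1): max_ending_here = 3, max_so_far = 7

Maximum subarray: [7]
Maximum sum: 7

The maximum subarray is [7] with sum 7. This subarray runs from index 2 to index 2.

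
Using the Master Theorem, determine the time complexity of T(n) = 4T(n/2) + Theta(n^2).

Master Theorem for T(n) = 4T(n/2) + O(n^2):

a = 4, b = 2, c = 2
log_b(a) = log_2(4) = 2.0000

Case 2: c = 2 = log_2(4) = 2.0000
T(n) = O(n^2 log n) = O(n^2 log n)

For T(n) = 4T(n/2) + O(n^2): log_2(4) = 2.0000. This is Case 2 of the Master Theorem (c = log_b(a), equal work at all levels), giving O(n^2 log n).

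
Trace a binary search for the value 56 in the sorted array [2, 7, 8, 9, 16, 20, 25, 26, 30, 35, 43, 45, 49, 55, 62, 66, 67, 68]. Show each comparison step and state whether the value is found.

Binary search for 56 in [2, 7, 8, 9, 16, 20, 25, 26, 30, 35, 43, 45, 49, 55, 62, 66, 67, 68]:

lo=0, hi=17, mid=8, arr[mid]=30 -> 30 < 56, search right half
lo=9, hi=17, mid=13, arr[mid]=55 -> 55 < 56, search right half
lo=14, hi=17, mid=15, arr[mid]=66 -> 66 > 56, search left half
lo=14, hi=14, mid=14, arr[mid]=62 -> 62 > 56, search left half
lo=14 > hi=13, target 56 not found

Binary search determines that 56 is not in the array after 4 comparisons. The search space was exhausted without finding the target.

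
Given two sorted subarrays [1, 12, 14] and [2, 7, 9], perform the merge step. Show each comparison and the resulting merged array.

Merging process:

Compare 1 vs 2: take 1 from left. Merged: [1]
Compare 12 vs 2: take 2 from right. Merged: [1, 2]
Compare 12 vs 7: take 7 from right. Merged: [1, 2, 7]
Compare 12 vs 9: take 9 from right. Merged: [1, 2, 7, 9]
Append remaining from left: [12, 14]. Merged: [1, 2, 7, 9, 12, 14]

Final merged array: [1, 2, 7, 9, 12, 14]
Total comparisons: 4

The merged array is [1, 2, 7, 9, 12, 14], requiring 4 comparisons. The merge step runs in O(n) time where n is the total number of elements.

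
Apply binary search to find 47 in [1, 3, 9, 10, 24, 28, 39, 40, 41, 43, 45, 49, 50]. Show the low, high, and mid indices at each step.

Binary search for 47 in [1, 3, 9, 10, 24, 28, 39, 40, 41, 43, 45, 49, 50]:

lo=0, hi=12, mid=6, arr[mid]=39 -> 39 < 47, search right half
lo=7, hi=12, mid=9, arr[mid]=43 -> 43 < 47, search right half
lo=10, hi=12, mid=11, arr[mid]=49 -> 49 > 47, search left half
lo=10, hi=10, mid=10, arr[mid]=45 -> 45 < 47, search right half
lo=11 > hi=10, target 47 not found

Binary search determines that 47 is not in the array after 4 comparisons. The search space was exhausted without finding the target.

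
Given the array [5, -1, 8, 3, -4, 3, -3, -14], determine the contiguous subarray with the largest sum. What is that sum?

Using Kadane's algorithm on [5, -1, 8, 3, -4, 3, -3, -14]:

Scanning through the array:
Position 1 (value -1): max_ending_here = 4, max_so_far = 5
Position 2 (value 8): max_ending_here = 12, max_so_far = 12
Position 3 (value 3): max_ending_here = 15, max_so_far = 15
Position 4 (value -4): max_ending_here = 11, max_so_far = 15
Position 5 (value 3): max_ending_here = 14, max_so_far = 15
Position 6 (value -3): max_ending_here = 11, max_so_far = 15
Position 7 (value -14): max_ending_here = -3, max_so_far = 15

Maximum subarray: [5, -1, 8, 3]
Maximum sum: 15

The maximum subarray is [5, -1, 8, 3] with sum 15. This subarray runs from index 0 to index 3.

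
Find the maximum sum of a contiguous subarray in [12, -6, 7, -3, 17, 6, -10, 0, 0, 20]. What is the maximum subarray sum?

Using Kadane's algorithm on [12, -6, 7, -3, 17, 6, -10, 0, 0, 20]:

Scanning through the array:
Position 1 (value -6): max_ending_here = 6, max_so_far = 12
Position 2 (value 7): max_ending_here = 13, max_so_far = 13
Position 3 (value -3): max_ending_here = 10, max_so_far = 13
Position 4 (value 17): max_ending_here = 27, max_so_far = 27
Position 5 (value 6): max_ending_here = 33, max_so_far = 33
Position 6 (value -10): max_ending_here = 23, max_so_far = 33
Position 7 (value 0): max_ending_here = 23, max_so_far = 33
Position 8 (value 0): max_ending_here = 23, max_so_far = 33
Position 9 (value 20): max_ending_here = 43, max_so_far = 43

Maximum subarray: [12, -6, 7, -3, 17, 6, -10, 0, 0, 20]
Maximum sum: 43

The maximum subarray is [12, -6, 7, -3, 17, 6, -10, 0, 0, 20] with sum 43. This subarray runs from index 0 to index 9.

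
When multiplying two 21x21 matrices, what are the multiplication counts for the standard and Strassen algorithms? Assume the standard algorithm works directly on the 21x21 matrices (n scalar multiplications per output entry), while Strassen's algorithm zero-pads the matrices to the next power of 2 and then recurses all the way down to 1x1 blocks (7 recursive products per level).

Matrix multiplication for 21x21 matrices:

Strassen's algorithm requires power-of-2 dimensions. Pad 21x21 to 32x32 (next power of 2).

Standard algorithm: 21^3 = 9261 multiplications
Strassen's algorithm: 7^(log2(32)) = 7^5 = 16807 multiplications
Difference: 9261 - 16807 = -7546 (Strassen uses MORE here due to padding overhead — for small or just-over-power-of-2 n, padding can outweigh the per-level savings)

Standard: 9261 multiplications (21^3). Strassen: 16807 multiplications (7^5, after padding to 32x32). Strassen reduces 8 recursive multiplications to 7 at each level.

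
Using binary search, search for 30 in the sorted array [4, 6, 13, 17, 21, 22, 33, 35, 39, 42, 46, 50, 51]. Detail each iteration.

Binary search for 30 in [4, 6, 13, 17, 21, 22, 33, 35, 39, 42, 46, 50, 51]:

lo=0, hi=12, mid=6, arr[mid]=33 -> 33 > 30, search left half
lo=0, hi=5, mid=2, arr[mid]=13 -> 13 < 30, search right half
lo=3, hi=5, mid=4, arr[mid]=21 -> 21 < 30, search right half
lo=5, hi=5, mid=5, arr[mid]=22 -> 22 < 30, search right half
lo=6 > hi=5, target 30 not found

Binary search determines that 30 is not in the array after 4 comparisons. The search space was exhausted without finding the target.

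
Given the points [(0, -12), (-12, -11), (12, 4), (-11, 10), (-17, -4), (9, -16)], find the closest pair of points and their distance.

Computing all pairwise distances among 6 points:

d((0, -12), (-12, -11)) = 12.0416
d((0, -12), (12, 4)) = 20.0
d((0, -12), (-11, 10)) = 24.5967
d((0, -12), (-17, -4)) = 18.7883
d((0, -12), (9, -16)) = 9.8489
d((-12, -11), (12, 4)) = 28.3019
d((-12, -11), (-11, 10)) = 21.0238
d((-12, -11), (-17, -4)) = 8.6023 <-- minimum
d((-12, -11), (9, -16)) = 21.587
d((12, 4), (-11, 10)) = 23.7697
d((12, 4), (-17, -4)) = 30.0832
d((12, 4), (9, -16)) = 20.2237
d((-11, 10), (-17, -4)) = 15.2315
d((-11, 10), (9, -16)) = 32.8024
d((-17, -4), (9, -16)) = 28.6356

Closest pair: (-12, -11) and (-17, -4) with distance 8.6023

The closest pair is (-12, -11) and (-17, -4) with Euclidean distance 8.6023. For 6 points, brute-force pairwise comparison is shown above. For large n, the divide-and-conquer algorithm (sort by x, recurse on halves, check the dividing strip) achieves O(n log n).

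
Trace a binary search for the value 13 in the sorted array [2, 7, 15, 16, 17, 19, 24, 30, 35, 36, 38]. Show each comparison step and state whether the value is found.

Binary search for 13 in [2, 7, 15, 16, 17, 19, 24, 30, 35, 36, 38]:

lo=0, hi=10, mid=5, arr[mid]=19 -> 19 > 13, search left half
lo=0, hi=4, mid=2, arr[mid]=15 -> 15 > 13, search left half
lo=0, hi=1, mid=0, arr[mid]=2 -> 2 < 13, search right half
lo=1, hi=1, mid=1, arr[mid]=7 -> 7 < 13, search right half
lo=2 > hi=1, target 13 not found

Binary search determines that 13 is not in the array after 4 comparisons. The search space was exhausted without finding the target.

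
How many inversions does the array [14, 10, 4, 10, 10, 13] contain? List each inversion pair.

Finding inversions in [14, 10, 4, 10, 10, 13]:

(0, 1): arr[0]=14 > arr[1]=10
(0, 2): arr[0]=14 > arr[2]=4
(0, 3): arr[0]=14 > arr[3]=10
(0, 4): arr[0]=14 > arr[4]=10
(0, 5): arr[0]=14 > arr[5]=13
(1, 2): arr[1]=10 > arr[2]=4

Total inversions: 6

The array has 6 inversion(s): (0,1), (0,2), (0,3), (0,4), (0,5), (1,2). Each pair (i,j) satisfies i < j and arr[i] > arr[j].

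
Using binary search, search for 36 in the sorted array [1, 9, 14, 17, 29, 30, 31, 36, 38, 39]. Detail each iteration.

Binary search for 36 in [1, 9, 14, 17, 29, 30, 31, 36, 38, 39]:

lo=0, hi=9, mid=4, arr[mid]=29 -> 29 < 36, search right half
lo=5, hi=9, mid=7, arr[mid]=36 -> Found target at index 7!

Binary search finds 36 at index 7 after 2 comparisons. The search repeatedly halves the search space by comparing with the middle element.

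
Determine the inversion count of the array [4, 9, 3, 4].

Finding inversions in [4, 9, 3, 4]:

(0, 2): arr[0]=4 > arr[2]=3
(1, 2): arr[1]=9 > arr[2]=3
(1, 3): arr[1]=9 > arr[3]=4

Total inversions: 3

The array has 3 inversion(s): (0,2), (1,2), (1,3). Each pair (i,j) satisfies i < j and arr[i] > arr[j].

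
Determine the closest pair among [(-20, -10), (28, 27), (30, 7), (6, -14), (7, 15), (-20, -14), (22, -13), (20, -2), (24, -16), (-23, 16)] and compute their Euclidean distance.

Computing all pairwise distances among 10 points:

d((-20, -10), (28, 27)) = 60.6053
d((-20, -10), (30, 7)) = 52.811
d((-20, -10), (6, -14)) = 26.3059
d((-20, -10), (7, 15)) = 36.7967
d((-20, -10), (-20, -14)) = 4.0
d((-20, -10), (22, -13)) = 42.107
d((-20, -10), (20, -2)) = 40.7922
d((-20, -10), (24, -16)) = 44.4072
d((-20, -10), (-23, 16)) = 26.1725
d((28, 27), (30, 7)) = 20.0998
d((28, 27), (6, -14)) = 46.5296
d((28, 27), (7, 15)) = 24.1868
d((28, 27), (-20, -14)) = 63.1269
d((28, 27), (22, -13)) = 40.4475
d((28, 27), (20, -2)) = 30.0832
d((28, 27), (24, -16)) = 43.1856
d((28, 27), (-23, 16)) = 52.1728
d((30, 7), (6, -14)) = 31.8904
d((30, 7), (7, 15)) = 24.3516
d((30, 7), (-20, -14)) = 54.231
d((30, 7), (22, -13)) = 21.5407
d((30, 7), (20, -2)) = 13.4536
d((30, 7), (24, -16)) = 23.7697
d((30, 7), (-23, 16)) = 53.7587
d((6, -14), (7, 15)) = 29.0172
d((6, -14), (-20, -14)) = 26.0
d((6, -14), (22, -13)) = 16.0312
d((6, -14), (20, -2)) = 18.4391
d((6, -14), (24, -16)) = 18.1108
d((6, -14), (-23, 16)) = 41.7253
d((7, 15), (-20, -14)) = 39.6232
d((7, 15), (22, -13)) = 31.7648
d((7, 15), (20, -2)) = 21.4009
d((7, 15), (24, -16)) = 35.3553
d((7, 15), (-23, 16)) = 30.0167
d((-20, -14), (22, -13)) = 42.0119
d((-20, -14), (20, -2)) = 41.7612
d((-20, -14), (24, -16)) = 44.0454
d((-20, -14), (-23, 16)) = 30.1496
d((22, -13), (20, -2)) = 11.1803
d((22, -13), (24, -16)) = 3.6056 <-- minimum
d((22, -13), (-23, 16)) = 53.535
d((20, -2), (24, -16)) = 14.5602
d((20, -2), (-23, 16)) = 46.6154
d((24, -16), (-23, 16)) = 56.8595

Closest pair: (22, -13) and (24, -16) with distance 3.6056

The closest pair is (22, -13) and (24, -16) with Euclidean distance 3.6056. For 10 points, brute-force pairwise comparison is shown above. For large n, the divide-and-conquer algorithm (sort by x, recurse on halves, check the dividing strip) achieves O(n log n).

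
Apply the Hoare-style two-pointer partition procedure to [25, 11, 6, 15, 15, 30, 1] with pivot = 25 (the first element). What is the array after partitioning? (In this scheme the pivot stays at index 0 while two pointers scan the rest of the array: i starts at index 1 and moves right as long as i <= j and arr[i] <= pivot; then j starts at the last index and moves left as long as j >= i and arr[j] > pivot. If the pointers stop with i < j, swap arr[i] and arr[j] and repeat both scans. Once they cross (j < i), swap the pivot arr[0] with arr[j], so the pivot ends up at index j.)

Hoare-style two-pointer partition with pivot = 25:

Initial array: [25, 11, 6, 15, 15, 30, 1]

Pointers start at i = 1, j = 6.
i stops at index 5 (arr[5]=30 > 25), j stops at index 6 (arr[6]=1 <= 25): swap arr[5] and arr[6], array becomes [25, 11, 6, 15, 15, 1, 30]
i ends at 6, j ends at 5: the pointers have crossed (j < i), so scanning stops.

Swap pivot arr[0] with arr[5] to place pivot at position 5: [1, 11, 6, 15, 15, 25, 30]
Pivot position: 5

After partitioning with pivot 25, the array becomes [1, 11, 6, 15, 15, 25, 30]. The pivot is placed at index 5. All elements to the left of the pivot are <= 25, and all elements to the right are > 25.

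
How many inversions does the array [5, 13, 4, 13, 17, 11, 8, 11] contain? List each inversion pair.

Finding inversions in [5, 13, 4, 13, 17, 11, 8, 11]:

(0, 2): arr[0]=5 > arr[2]=4
(1, 2): arr[1]=13 > arr[2]=4
(1, 5): arr[1]=13 > arr[5]=11
(1, 6): arr[1]=13 > arr[6]=8
(1, 7): arr[1]=13 > arr[7]=11
(3, 5): arr[3]=13 > arr[5]=11
(3, 6): arr[3]=13 > arr[6]=8
(3, 7): arr[3]=13 > arr[7]=11
(4, 5): arr[4]=17 > arr[5]=11
(4, 6): arr[4]=17 > arr[6]=8
(4, 7): arr[4]=17 > arr[7]=11
(5, 6): arr[5]=11 > arr[6]=8

Total inversions: 12

The array has 12 inversion(s): (0,2), (1,2), (1,5), (1,6), (1,7), (3,5), (3,6), (3,7), (4,5), (4,6), (4,7), (5,6). Each pair (i,j) satisfies i < j and arr[i] > arr[j].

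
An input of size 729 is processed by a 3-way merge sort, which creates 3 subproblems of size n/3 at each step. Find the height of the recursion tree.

For divide and conquer with division factor 3:

Problem sizes at each level:
Level 0: 729
Level 1: 243
Level 2: 81
Level 3: 27
Level 4: 9
Level 5: 3
Level 6: 1

The root is level 0 and the size-1 base case is level 6 (the tree spans levels 0 through 6, i.e. 7 levels counting the root), so the depth is the number of divisions: log_3(729) = 6

The recursion tree depth is log_3(729) = 6. At each level, the problem size is divided by 3, so it takes 6 divisions to reduce to a base case of size 1. The algorithm makes 3 recursive calls at each level.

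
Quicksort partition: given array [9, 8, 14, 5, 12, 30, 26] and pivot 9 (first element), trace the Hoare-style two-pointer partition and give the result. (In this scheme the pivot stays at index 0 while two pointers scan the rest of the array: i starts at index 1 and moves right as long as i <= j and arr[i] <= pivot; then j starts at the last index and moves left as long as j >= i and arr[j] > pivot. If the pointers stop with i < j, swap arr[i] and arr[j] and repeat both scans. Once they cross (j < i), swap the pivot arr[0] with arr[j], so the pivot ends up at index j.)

Hoare-style two-pointer partition with pivot = 9:

Initial array: [9, 8, 14, 5, 12, 30, 26]

Pointers start at i = 1, j = 6.
i stops at index 2 (arr[2]=14 > 9), j stops at index 3 (arr[3]=5 <= 9): swap arr[2] and arr[3], array becomes [9, 8, 5, 14, 12, 30, 26]
i ends at 3, j ends at 2: the pointers have crossed (j < i), so scanning stops.

Swap pivot arr[0] with arr[2] to place pivot at position 2: [5, 8, 9, 14, 12, 30, 26]
Pivot position: 2

After partitioning with pivot 9, the array becomes [5, 8, 9, 14, 12, 30, 26]. The pivot is placed at index 2. All elements to the left of the pivot are <= 9, and all elements to the right are > 9.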